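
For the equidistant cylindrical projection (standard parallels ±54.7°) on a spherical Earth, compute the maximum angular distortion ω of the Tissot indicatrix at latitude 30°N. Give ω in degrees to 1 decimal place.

23.0°

The equidistant cylindrical projection with φ₀ = 54.7° has h = 1 (meridians true) and k = cos φ₀ / cos φ along parallels.
At 30°: h = 1.000, k = 0.6673; principal scales a = 1.000, b = 0.6673.
sin(ω/2) = (a − b)/(a + b) = 0.3327/1.667 = 0.1996, so ω = 2 arcsin(0.1996) ≈ 23.0°.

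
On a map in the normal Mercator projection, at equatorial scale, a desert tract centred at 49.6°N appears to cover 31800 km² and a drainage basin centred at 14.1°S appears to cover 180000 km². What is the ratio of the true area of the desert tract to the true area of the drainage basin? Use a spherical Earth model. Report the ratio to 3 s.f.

On Mercator the areal scale is sec²φ, so true area = apparent × cos²φ.
True area of desert tract: 31800 × cos²(49.6°) = 31800 × 0.4201 = 13360 km².
True area of drainage basin: 180000 × cos²(14.1°) = 180000 × 0.9407 = 169300 km².
Ratio = 13360 / 169300 ≈ 0.0789.

0.0789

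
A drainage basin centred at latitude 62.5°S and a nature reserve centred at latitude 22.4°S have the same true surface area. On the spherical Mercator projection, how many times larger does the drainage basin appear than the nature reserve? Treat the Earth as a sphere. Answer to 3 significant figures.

Mercator is conformal with k = sec φ, so areal scale = k² = sec²φ.
At 62.5°: sec²(62.5°) = 1/0.4617² = 4.690.
At 22.4°: sec²(22.4°) = 1/0.9245² = 1.170.
Ratio = 4.690/1.170 = cos²(22.4°)/cos²(62.5°) ≈ 4.01.

4.01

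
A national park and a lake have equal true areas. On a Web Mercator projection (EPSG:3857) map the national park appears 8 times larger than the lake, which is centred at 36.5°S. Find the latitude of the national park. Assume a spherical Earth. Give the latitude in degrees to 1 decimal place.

73.5°

On Mercator, (apparent₁)/(apparent₂) = sec²φ₁ / sec²φ₂ when true areas are equal.
cos²φ₂ / cos²φ₁ = 8  ⇒  cos φ₁ = cos 36.5° / √8 = 0.8039/2.828 = 0.2842.
φ₁ = arccos(0.2842) ≈ 73.5°.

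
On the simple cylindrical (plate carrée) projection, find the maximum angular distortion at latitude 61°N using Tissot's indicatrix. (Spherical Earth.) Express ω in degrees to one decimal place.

40.6°

Plate carrée maps x = Rλ, y = Rφ. The meridian scale is h = 1 and the parallel scale is k = 1/cos φ = sec φ.
At 61°: h = 1.000, k = 2.063; principal scales a = 2.063, b = 1.000.
sin(ω/2) = (a − b)/(a + b) = 1.063/3.063 = 0.3470, so ω = 2 arcsin(0.3470) ≈ 40.6°.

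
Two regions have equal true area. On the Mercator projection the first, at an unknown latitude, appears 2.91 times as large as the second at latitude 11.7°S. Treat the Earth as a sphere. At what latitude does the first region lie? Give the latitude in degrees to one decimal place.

55.0°

For equal true areas on Mercator, apparent areas scale as sec²φ, so the ratio is cos²φ₂ / cos²φ₁.
cos²φ₂ / cos²φ₁ = 2.91  ⇒  cos φ₁ = cos 11.7° / √2.91 = 0.9792/1.706 = 0.5740.
φ₁ = arccos(0.5740) ≈ 55.0°.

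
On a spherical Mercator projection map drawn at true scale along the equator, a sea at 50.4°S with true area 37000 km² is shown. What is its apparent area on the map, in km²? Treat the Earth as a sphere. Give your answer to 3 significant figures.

Mercator is conformal, so the point scale is isotropic: h = k = sec φ = 1/cos φ.
Areal scale = k² = sec²φ = 1/cos²(50.4°) = 1/0.6374² = 2.461.
Apparent area = 37000 × 2.461 ≈ 91100 km².

91100 km²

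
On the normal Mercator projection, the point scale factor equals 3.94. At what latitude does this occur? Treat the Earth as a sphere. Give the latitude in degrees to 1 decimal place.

75.3°

Mercator scale is k = sec φ = 1/cos φ.
1/cos φ = 3.94  ⇒  cos φ = 0.2538  ⇒  φ = arccos(0.2538) ≈ 75.3°.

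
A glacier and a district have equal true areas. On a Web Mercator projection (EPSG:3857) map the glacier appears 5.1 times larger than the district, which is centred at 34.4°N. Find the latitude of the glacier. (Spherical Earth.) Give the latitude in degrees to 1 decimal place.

68.6°

On Mercator, (apparent₁)/(apparent₂) = sec²φ₁ / sec²φ₂ when true areas are equal.
cos²φ₂ / cos²φ₁ = 5.1  ⇒  cos φ₁ = cos 34.4° / √5.1 = 0.8251/2.258 = 0.3654.
φ₁ = arccos(0.3654) ≈ 68.6°.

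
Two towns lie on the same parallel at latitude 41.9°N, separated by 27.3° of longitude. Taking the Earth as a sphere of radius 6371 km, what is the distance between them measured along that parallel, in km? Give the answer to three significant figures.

2260 km

Arc length along a parallel = R cos φ · Δλ (with Δλ in radians).
= 6371 × cos 41.9° × (27.3° × π/180) = 6371 × 0.7443 × 0.4765 ≈ 2260 km.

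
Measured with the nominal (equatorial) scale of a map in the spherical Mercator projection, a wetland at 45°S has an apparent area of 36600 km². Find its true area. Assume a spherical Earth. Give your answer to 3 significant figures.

For Mercator, h = k = sec φ (a conformal cylindrical projection has a single point scale, 1/cos φ).
Areal scale = k² = sec²φ = 1/cos²(45°) = 1/0.7071² = 2.000.
True area = apparent / (areal scale) = 36600 / 2.000 ≈ 18300 km².

18300 km²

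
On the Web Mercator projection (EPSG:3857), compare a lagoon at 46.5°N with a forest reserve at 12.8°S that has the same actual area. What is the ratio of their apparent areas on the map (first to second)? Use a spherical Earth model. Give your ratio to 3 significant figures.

2.01

On Mercator, area is exaggerated by sec²φ = 1/cos²φ.
At 46.5°: sec²(46.5°) = 1/0.6884² = 2.110.
At 12.8°: sec²(12.8°) = 1/0.9751² = 1.052.
Ratio = 2.110/1.052 = cos²(12.8°)/cos²(46.5°) ≈ 2.01.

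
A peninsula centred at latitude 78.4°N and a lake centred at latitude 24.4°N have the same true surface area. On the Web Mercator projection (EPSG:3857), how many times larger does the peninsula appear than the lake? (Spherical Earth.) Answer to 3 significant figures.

On Mercator, area is exaggerated by sec²φ = 1/cos²φ.
At 78.4°: sec²(78.4°) = 1/0.2011² = 24.73.
At 24.4°: sec²(24.4°) = 1/0.9107² = 1.206.
Ratio = 24.73/1.206 = cos²(24.4°)/cos²(78.4°) ≈ 20.5.

20.5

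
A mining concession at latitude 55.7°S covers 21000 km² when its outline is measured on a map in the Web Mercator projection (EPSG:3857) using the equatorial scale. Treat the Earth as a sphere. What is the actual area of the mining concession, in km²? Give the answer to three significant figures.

For Mercator, h = k = sec φ (a conformal cylindrical projection has a single point scale, 1/cos φ).
Areal scale = k² = sec²φ = 1/cos²(55.7°) = 1/0.5635² = 3.149.
True area = apparent / (areal scale) = 21000 / 3.149 ≈ 6670 km².

6670 km²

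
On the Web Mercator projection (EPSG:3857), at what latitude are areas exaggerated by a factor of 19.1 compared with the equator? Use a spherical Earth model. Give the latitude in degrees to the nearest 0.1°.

76.8°

Mercator areal scale is sec²φ.
sec²φ = 19.1  ⇒  cos²φ = 0.05236  ⇒  cos φ = 0.2288.
φ = arccos(0.2288) ≈ 76.8°.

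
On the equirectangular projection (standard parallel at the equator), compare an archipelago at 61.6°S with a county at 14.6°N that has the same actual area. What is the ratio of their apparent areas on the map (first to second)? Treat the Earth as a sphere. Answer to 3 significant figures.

2.03

In the plate carrée (x = Rλ, y = Rφ), meridians are true-scale (h = 1) and parallels are stretched by k = sec φ.
Areal scale at 61.6°: h·k = 1.000 × 2.103 = 2.103.
Areal scale at 14.6°: h·k = 1.000 × 1.033 = 1.033.
Ratio = 2.103/1.033 ≈ 2.03.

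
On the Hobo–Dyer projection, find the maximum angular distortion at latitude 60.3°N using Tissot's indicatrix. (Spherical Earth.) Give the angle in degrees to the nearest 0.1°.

52.1°

The Hobo–Dyer projection is cylindrical equal-area with φ₀ = 37.5°. Cylindrical equal-area (φ₀ = 37.5°): h = cos φ / cos 37.5° along meridians, k = cos 37.5° / cos φ along parallels; h·k = 1.
At 60.3°: h = 0.6245, k = 1.601; principal scales a = 1.601, b = 0.6245.
sin(ω/2) = (a − b)/(a + b) = 0.9767/2.226 = 0.4388, so ω = 2 arcsin(0.4388) ≈ 52.1°.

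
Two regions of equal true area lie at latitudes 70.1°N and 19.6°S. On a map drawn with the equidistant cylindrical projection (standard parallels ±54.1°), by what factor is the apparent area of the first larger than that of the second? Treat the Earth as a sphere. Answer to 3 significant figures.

In the equirectangular projection with standard parallel φ₀ = 54.1° (x = Rλ cos φ₀, y = Rφ), meridians are true-scale (h = 1) and the parallel scale is k = cos φ₀ / cos φ.
Areal scale at 70.1°: h·k = 1.000 × 1.723 = 1.723.
Areal scale at 19.6°: h·k = 1.000 × 0.6224 = 0.6224.
Ratio = 1.723/0.6224 ≈ 2.77.

2.77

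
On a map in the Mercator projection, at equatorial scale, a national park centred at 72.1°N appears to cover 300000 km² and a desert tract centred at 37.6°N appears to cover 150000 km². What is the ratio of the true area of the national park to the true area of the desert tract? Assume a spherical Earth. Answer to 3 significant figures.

0.301

Mercator's areal exaggeration is sec²φ; hence true area = (apparent area) · cos²φ.
True area of national park: 300000 × cos²(72.1°) = 300000 × 0.09447 = 28340 km².
True area of desert tract: 150000 × cos²(37.6°) = 150000 × 0.6277 = 94160 km².
Ratio = 28340 / 94160 ≈ 0.301.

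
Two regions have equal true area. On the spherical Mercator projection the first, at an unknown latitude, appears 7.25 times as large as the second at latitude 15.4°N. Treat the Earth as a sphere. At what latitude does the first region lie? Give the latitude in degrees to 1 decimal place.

69.0°

For equal true areas on Mercator, apparent areas scale as sec²φ, so the ratio is cos²φ₂ / cos²φ₁.
cos²φ₂ / cos²φ₁ = 7.25  ⇒  cos φ₁ = cos 15.4° / √7.25 = 0.9641/2.693 = 0.3581.
φ₁ = arccos(0.3581) ≈ 69.0°.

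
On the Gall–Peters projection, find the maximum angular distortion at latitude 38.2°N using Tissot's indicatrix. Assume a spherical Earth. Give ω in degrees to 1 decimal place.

12.1°

The Gall–Peters projection is cylindrical equal-area with φ₀ = 45°. Cylindrical equal-area (φ₀ = 45°): h = cos φ / cos 45° along meridians, k = cos 45° / cos φ along parallels; h·k = 1.
At 38.2°: h = 1.111, k = 0.8998; principal scales a = 1.111, b = 0.8998.
sin(ω/2) = (a − b)/(a + b) = 0.2116/2.011 = 0.1052, so ω = 2 arcsin(0.1052) ≈ 12.1°.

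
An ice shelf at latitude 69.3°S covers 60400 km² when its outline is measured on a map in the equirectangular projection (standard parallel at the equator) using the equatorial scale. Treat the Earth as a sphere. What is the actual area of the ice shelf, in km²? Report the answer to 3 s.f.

21300 km²

Plate carrée maps x = Rλ, y = Rφ. The meridian scale is h = 1 and the parallel scale is k = 1/cos φ = sec φ.
Areal scale = h·k = 1 × sec φ; at 69.3°, h = 1.000, k = 2.829, so h·k = 2.829.
True area = apparent / (areal scale) = 60400 / 2.829 ≈ 21300 km².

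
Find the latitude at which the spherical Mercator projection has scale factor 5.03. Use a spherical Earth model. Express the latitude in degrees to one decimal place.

Mercator scale is k = sec φ = 1/cos φ.
1/cos φ = 5.03  ⇒  cos φ = 0.1988  ⇒  φ = arccos(0.1988) ≈ 78.5°.

78.5°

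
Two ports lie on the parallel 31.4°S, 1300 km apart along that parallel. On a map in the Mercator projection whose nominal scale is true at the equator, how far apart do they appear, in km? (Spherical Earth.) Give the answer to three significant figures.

The Mercator projection is conformal; its linear scale factor is the same in every direction and equals sec φ = 1/cos φ.
Along the parallel, k = sec 31.4° = 1/0.8536 = 1.172.
Map distance = 1300 × 1.172 ≈ 1520 km.

1520 km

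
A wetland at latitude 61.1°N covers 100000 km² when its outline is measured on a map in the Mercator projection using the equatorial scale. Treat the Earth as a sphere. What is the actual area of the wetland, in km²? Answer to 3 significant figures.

The Mercator projection is conformal; its linear scale factor is the same in every direction and equals sec φ = 1/cos φ.
Areal scale = k² = sec²φ = 1/cos²(61.1°) = 1/0.4833² = 4.282.
True area = apparent / (areal scale) = 100000 / 4.282 ≈ 23400 km².

23400 km²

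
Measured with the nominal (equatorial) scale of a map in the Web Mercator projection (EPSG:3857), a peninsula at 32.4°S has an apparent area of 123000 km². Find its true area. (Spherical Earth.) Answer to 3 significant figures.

For Mercator, h = k = sec φ (a conformal cylindrical projection has a single point scale, 1/cos φ).
Areal scale = k² = sec²φ = 1/cos²(32.4°) = 1/0.8443² = 1.403.
True area = apparent / (areal scale) = 123000 / 1.403 ≈ 87700 km².

87700 km²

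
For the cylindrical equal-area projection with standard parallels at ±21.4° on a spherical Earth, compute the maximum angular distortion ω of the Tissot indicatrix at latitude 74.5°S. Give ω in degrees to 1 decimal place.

115.9°

A cylindrical equal-area projection with standard parallel φ₀ has meridian scale h = cos φ / cos φ₀ and parallel scale k = cos φ₀ / cos φ (so areas are preserved, h·k = 1).
At 74.5°: h = 0.2870, k = 3.484; principal scales a = 3.484, b = 0.2870.
sin(ω/2) = (a − b)/(a + b) = 3.197/3.771 = 0.8478, so ω = 2 arcsin(0.8478) ≈ 115.9°.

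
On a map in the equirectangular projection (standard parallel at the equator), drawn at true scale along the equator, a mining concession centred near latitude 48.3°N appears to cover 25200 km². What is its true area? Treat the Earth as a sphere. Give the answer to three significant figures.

For the equirectangular projection with φ₀ = 0 (plate carrée), h = 1 along meridians and k = sec φ along parallels.
Areal scale = h·k = 1 × sec φ; at 48.3°, h = 1.000, k = 1.503, so h·k = 1.503.
True area = apparent / (areal scale) = 25200 / 1.503 ≈ 16800 km².

16800 km²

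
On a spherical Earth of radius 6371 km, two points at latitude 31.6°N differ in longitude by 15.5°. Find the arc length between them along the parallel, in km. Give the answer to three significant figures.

1470 km

Arc length along a parallel = R cos φ · Δλ (with Δλ in radians).
= 6371 × cos 31.6° × (15.5° × π/180) = 6371 × 0.8517 × 0.2705 ≈ 1470 km.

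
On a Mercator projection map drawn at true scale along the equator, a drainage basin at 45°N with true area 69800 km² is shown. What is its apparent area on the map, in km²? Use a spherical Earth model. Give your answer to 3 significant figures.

140000 km²

Mercator is conformal, so the point scale is isotropic: h = k = sec φ = 1/cos φ.
Areal scale = k² = sec²φ = 1/cos²(45°) = 1/0.7071² = 2.000.
Apparent area = 69800 × 2.000 ≈ 140000 km².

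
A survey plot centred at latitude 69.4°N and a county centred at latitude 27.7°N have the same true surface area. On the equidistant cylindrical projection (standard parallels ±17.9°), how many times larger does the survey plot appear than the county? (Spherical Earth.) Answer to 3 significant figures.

2.52

The equidistant cylindrical projection with φ₀ = 17.9° has h = 1 (meridians true) and k = cos φ₀ / cos φ along parallels.
Areal scale at 69.4°: h·k = 1.000 × 2.705 = 2.705.
Areal scale at 27.7°: h·k = 1.000 × 1.075 = 1.075.
Ratio = 2.705/1.075 ≈ 2.52.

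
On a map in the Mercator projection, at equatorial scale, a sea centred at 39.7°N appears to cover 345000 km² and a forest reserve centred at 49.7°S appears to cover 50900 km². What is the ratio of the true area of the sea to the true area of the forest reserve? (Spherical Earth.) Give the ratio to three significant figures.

9.59

Since Mercator area scale is 1/cos²φ, the true area equals the apparent area multiplied by cos²φ.
True area of sea: 345000 × cos²(39.7°) = 345000 × 0.5920 = 204200 km².
True area of forest reserve: 50900 × cos²(49.7°) = 50900 × 0.4183 = 21290 km².
Ratio = 204200 / 21290 ≈ 9.59.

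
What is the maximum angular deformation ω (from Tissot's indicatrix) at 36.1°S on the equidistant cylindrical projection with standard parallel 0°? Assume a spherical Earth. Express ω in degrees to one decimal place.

12.2°

Plate carrée maps x = Rλ, y = Rφ. The meridian scale is h = 1 and the parallel scale is k = 1/cos φ = sec φ.
At 36.1°: h = 1.000, k = 1.238; principal scales a = 1.238, b = 1.000.
sin(ω/2) = (a − b)/(a + b) = 0.2376/2.238 = 0.1062, so ω = 2 arcsin(0.1062) ≈ 12.2°.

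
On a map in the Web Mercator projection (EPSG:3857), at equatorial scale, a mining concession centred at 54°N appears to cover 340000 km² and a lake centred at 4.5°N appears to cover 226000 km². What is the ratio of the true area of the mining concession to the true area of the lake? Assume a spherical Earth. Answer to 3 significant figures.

0.523

On Mercator the areal scale is sec²φ, so true area = apparent × cos²φ.
True area of mining concession: 340000 × cos²(54°) = 340000 × 0.3455 = 117500 km².
True area of lake: 226000 × cos²(4.5°) = 226000 × 0.9938 = 224600 km².
Ratio = 117500 / 224600 ≈ 0.523.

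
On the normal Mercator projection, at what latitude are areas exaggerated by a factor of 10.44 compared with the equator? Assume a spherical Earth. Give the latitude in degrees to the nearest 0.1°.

Mercator areal scale is sec²φ.
sec²φ = 10.44  ⇒  cos²φ = 0.09579  ⇒  cos φ = 0.3095.
φ = arccos(0.3095) ≈ 72.0°.

72.0°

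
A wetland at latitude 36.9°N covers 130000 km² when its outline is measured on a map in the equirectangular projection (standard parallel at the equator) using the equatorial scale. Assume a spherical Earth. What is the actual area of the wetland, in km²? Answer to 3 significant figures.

104000 km²

In the plate carrée (x = Rλ, y = Rφ), meridians are true-scale (h = 1) and parallels are stretched by k = sec φ.
Areal scale = h·k = 1 × sec φ; at 36.9°, h = 1.000, k = 1.250, so h·k = 1.250.
True area = apparent / (areal scale) = 130000 / 1.250 ≈ 104000 km².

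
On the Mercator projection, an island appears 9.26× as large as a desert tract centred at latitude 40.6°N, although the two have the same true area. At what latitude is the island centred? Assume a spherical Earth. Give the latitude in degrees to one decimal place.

75.6°

Mercator areal scale is sec²φ, so apparent-area ratio = sec²φ₁ / sec²φ₂ = cos²φ₂ / cos²φ₁.
cos²φ₂ / cos²φ₁ = 9.26  ⇒  cos φ₁ = cos 40.6° / √9.26 = 0.7593/3.043 = 0.2495.
φ₁ = arccos(0.2495) ≈ 75.6°.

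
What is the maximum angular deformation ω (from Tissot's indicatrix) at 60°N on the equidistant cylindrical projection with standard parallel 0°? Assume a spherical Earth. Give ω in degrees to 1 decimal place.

For the equirectangular projection with φ₀ = 0 (plate carrée), h = 1 along meridians and k = sec φ along parallels.
At 60°: h = 1.000, k = 2.000; principal scales a = 2.000, b = 1.000.
sin(ω/2) = (a − b)/(a + b) = 1.0000/3.000 = 0.3333, so ω = 2 arcsin(0.3333) ≈ 38.9°.

38.9°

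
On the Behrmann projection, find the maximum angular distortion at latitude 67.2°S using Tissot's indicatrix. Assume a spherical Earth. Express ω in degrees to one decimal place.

83.6°

The Behrmann projection is cylindrical equal-area with φ₀ = 30°. Cylindrical equal-area (φ₀ = 30°): h = cos φ / cos 30° along meridians, k = cos 30° / cos φ along parallels; h·k = 1.
At 67.2°: h = 0.4475, k = 2.235; principal scales a = 2.235, b = 0.4475.
sin(ω/2) = (a − b)/(a + b) = 1.787/2.682 = 0.6664, so ω = 2 arcsin(0.6664) ≈ 83.6°.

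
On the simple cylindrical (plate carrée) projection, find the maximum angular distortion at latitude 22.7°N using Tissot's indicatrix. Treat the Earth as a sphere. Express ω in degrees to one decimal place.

For the equirectangular projection with φ₀ = 0 (plate carrée), h = 1 along meridians and k = sec φ along parallels.
At 22.7°: h = 1.000, k = 1.084; principal scales a = 1.084, b = 1.000.
sin(ω/2) = (a − b)/(a + b) = 0.08397/2.084 = 0.04029, so ω = 2 arcsin(0.04029) ≈ 4.6°.

4.6°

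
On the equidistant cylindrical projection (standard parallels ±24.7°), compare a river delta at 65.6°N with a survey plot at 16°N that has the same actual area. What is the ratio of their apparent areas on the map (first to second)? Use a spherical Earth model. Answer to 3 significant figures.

The equidistant cylindrical projection with φ₀ = 24.7° has h = 1 (meridians true) and k = cos φ₀ / cos φ along parallels.
Areal scale at 65.6°: h·k = 1.000 × 2.199 = 2.199.
Areal scale at 16°: h·k = 1.000 × 0.9451 = 0.9451.
Ratio = 2.199/0.9451 ≈ 2.33.

2.33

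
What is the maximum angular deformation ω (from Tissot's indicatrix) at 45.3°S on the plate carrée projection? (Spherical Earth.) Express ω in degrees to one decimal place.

Plate carrée maps x = Rλ, y = Rφ. The meridian scale is h = 1 and the parallel scale is k = 1/cos φ = sec φ.
At 45.3°: h = 1.000, k = 1.422; principal scales a = 1.422, b = 1.000.
sin(ω/2) = (a − b)/(a + b) = 0.4217/2.422 = 0.1741, so ω = 2 arcsin(0.1741) ≈ 20.1°.

20.1°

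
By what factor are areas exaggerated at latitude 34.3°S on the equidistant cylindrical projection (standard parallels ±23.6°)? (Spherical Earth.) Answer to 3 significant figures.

1.11

The equidistant cylindrical projection with φ₀ = 23.6° has h = 1 (meridians true) and k = cos φ₀ / cos φ along parallels.
Areal scale = h·k = 1 × cos φ₀ / cos φ; at 34.3°, h = 1.000, k = 1.109, so h·k = 1.109.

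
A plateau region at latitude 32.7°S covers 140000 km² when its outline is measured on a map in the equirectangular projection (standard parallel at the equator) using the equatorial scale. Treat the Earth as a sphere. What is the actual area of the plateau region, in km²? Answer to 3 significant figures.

118000 km²

In the plate carrée (x = Rλ, y = Rφ), meridians are true-scale (h = 1) and parallels are stretched by k = sec φ.
Areal scale = h·k = 1 × sec φ; at 32.7°, h = 1.000, k = 1.188, so h·k = 1.188.
True area = apparent / (areal scale) = 140000 / 1.188 ≈ 118000 km².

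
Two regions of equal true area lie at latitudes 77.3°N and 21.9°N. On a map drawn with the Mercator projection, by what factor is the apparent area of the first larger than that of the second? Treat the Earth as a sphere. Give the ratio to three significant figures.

Mercator is conformal with k = sec φ, so areal scale = k² = sec²φ.
At 77.3°: sec²(77.3°) = 1/0.2198² = 20.69.
At 21.9°: sec²(21.9°) = 1/0.9278² = 1.162.
Ratio = 20.69/1.162 = cos²(21.9°)/cos²(77.3°) ≈ 17.8.

17.8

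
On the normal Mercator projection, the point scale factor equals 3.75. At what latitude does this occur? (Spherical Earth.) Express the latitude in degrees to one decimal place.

Mercator scale is k = sec φ = 1/cos φ.
1/cos φ = 3.75  ⇒  cos φ = 0.2667  ⇒  φ = arccos(0.2667) ≈ 74.5°.

74.5°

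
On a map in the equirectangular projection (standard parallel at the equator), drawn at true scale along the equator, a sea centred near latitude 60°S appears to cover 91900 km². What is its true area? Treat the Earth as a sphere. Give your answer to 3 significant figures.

For the equirectangular projection with φ₀ = 0 (plate carrée), h = 1 along meridians and k = sec φ along parallels.
Areal scale = h·k = 1 × sec φ; at 60°, h = 1.000, k = 2.000, so h·k = 2.000.
True area = apparent / (areal scale) = 91900 / 2.000 ≈ 46000 km².

46000 km²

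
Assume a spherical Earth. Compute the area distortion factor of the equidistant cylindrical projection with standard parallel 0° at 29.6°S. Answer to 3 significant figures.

For the equirectangular projection with φ₀ = 0 (plate carrée), h = 1 along meridians and k = sec φ along parallels.
Areal scale = h·k = 1 × sec φ; at 29.6°, h = 1.000, k = 1.150, so h·k = 1.150.

1.15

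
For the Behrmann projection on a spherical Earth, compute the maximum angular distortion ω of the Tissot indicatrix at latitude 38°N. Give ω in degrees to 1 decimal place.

The Behrmann projection is cylindrical equal-area with φ₀ = 30°. A cylindrical equal-area projection with standard parallel φ₀ has meridian scale h = cos φ / cos φ₀ and parallel scale k = cos φ₀ / cos φ (so areas are preserved, h·k = 1).
At 38°: h = 0.9099, k = 1.099; principal scales a = 1.099, b = 0.9099.
sin(ω/2) = (a − b)/(a + b) = 0.1891/2.009 = 0.09412, so ω = 2 arcsin(0.09412) ≈ 10.8°.

10.8°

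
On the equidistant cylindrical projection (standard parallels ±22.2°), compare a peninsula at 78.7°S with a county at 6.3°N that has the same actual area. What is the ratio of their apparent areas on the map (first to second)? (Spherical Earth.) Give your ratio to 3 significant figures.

5.07

With standard parallel φ₀ = 22.2°, the equirectangular projection gives x = Rλ cos φ₀, y = Rφ, so h = 1 and k = cos 22.2° / cos φ.
Areal scale at 78.7°: h·k = 1.000 × 4.725 = 4.725.
Areal scale at 6.3°: h·k = 1.000 × 0.9315 = 0.9315.
Ratio = 4.725/0.9315 ≈ 5.07.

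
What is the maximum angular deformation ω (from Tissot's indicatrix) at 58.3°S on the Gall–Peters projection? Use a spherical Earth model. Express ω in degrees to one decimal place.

Gall–Peters is a cylindrical equal-area projection with standard parallels at ±45°. For cylindrical equal-area with standard parallel φ₀, h = cos φ / cos φ₀ and k = cos φ₀ / cos φ, so h·k = 1.
At 58.3°: h = 0.7431, k = 1.346; principal scales a = 1.346, b = 0.7431.
sin(ω/2) = (a − b)/(a + b) = 0.6025/2.089 = 0.2885, so ω = 2 arcsin(0.2885) ≈ 33.5°.

33.5°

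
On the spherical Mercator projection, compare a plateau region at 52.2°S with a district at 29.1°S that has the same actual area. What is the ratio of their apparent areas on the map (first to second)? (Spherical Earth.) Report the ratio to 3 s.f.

2.03

Mercator is conformal with k = sec φ, so areal scale = k² = sec²φ.
At 52.2°: sec²(52.2°) = 1/0.6129² = 2.662.
At 29.1°: sec²(29.1°) = 1/0.8738² = 1.310.
Ratio = 2.662/1.310 = cos²(29.1°)/cos²(52.2°) ≈ 2.03.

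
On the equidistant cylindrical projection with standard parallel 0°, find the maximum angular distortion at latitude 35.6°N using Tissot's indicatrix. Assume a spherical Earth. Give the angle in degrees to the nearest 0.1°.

Plate carrée maps x = Rλ, y = Rφ. The meridian scale is h = 1 and the parallel scale is k = 1/cos φ = sec φ.
At 35.6°: h = 1.000, k = 1.230; principal scales a = 1.230, b = 1.000.
sin(ω/2) = (a − b)/(a + b) = 0.2299/2.230 = 0.1031, so ω = 2 arcsin(0.1031) ≈ 11.8°.

11.8°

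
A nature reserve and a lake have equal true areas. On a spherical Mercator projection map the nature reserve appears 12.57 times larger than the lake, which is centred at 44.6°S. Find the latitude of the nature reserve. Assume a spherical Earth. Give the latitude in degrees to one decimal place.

78.4°

Mercator areal scale is sec²φ, so apparent-area ratio = sec²φ₁ / sec²φ₂ = cos²φ₂ / cos²φ₁.
cos²φ₂ / cos²φ₁ = 12.57  ⇒  cos φ₁ = cos 44.6° / √12.57 = 0.7120/3.545 = 0.2008.
φ₁ = arccos(0.2008) ≈ 78.4°.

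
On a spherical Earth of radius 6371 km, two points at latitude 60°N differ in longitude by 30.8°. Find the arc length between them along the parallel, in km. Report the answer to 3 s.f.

1710 km

Arc length along a parallel = R cos φ · Δλ (with Δλ in radians).
= 6371 × cos 60° × (30.8° × π/180) = 6371 × 0.5000 × 0.5376 ≈ 1710 km.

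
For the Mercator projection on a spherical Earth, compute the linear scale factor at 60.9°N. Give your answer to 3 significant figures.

2.06

For Mercator, h = k = sec φ (a conformal cylindrical projection has a single point scale, 1/cos φ).
k = 1/cos 60.9° = 1/0.4863 = 2.056.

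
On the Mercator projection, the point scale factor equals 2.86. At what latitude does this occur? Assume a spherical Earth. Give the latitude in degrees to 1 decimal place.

69.5°

Mercator scale is k = sec φ = 1/cos φ.
1/cos φ = 2.86  ⇒  cos φ = 0.3497  ⇒  φ = arccos(0.3497) ≈ 69.5°.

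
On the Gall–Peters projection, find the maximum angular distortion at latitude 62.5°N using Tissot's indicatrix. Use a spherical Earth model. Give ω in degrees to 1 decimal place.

47.4°

Gall–Peters is a cylindrical equal-area projection with standard parallels at ±45°. For cylindrical equal-area with standard parallel φ₀, h = cos φ / cos φ₀ and k = cos φ₀ / cos φ, so h·k = 1.
At 62.5°: h = 0.6530, k = 1.531; principal scales a = 1.531, b = 0.6530.
sin(ω/2) = (a − b)/(a + b) = 0.8784/2.184 = 0.4021, so ω = 2 arcsin(0.4021) ≈ 47.4°.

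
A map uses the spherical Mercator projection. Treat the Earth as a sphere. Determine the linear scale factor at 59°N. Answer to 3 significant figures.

1.94

The Mercator projection is conformal; its linear scale factor is the same in every direction and equals sec φ = 1/cos φ.
k = 1/cos 59° = 1/0.5150 = 1.942.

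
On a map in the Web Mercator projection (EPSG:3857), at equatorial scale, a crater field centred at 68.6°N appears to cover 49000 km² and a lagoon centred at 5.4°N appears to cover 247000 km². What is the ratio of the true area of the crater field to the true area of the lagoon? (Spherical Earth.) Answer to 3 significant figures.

Since Mercator area scale is 1/cos²φ, the true area equals the apparent area multiplied by cos²φ.
True area of crater field: 49000 × cos²(68.6°) = 49000 × 0.1331 = 6524 km².
True area of lagoon: 247000 × cos²(5.4°) = 247000 × 0.9911 = 244800 km².
Ratio = 6524 / 244800 ≈ 0.0266.

0.0266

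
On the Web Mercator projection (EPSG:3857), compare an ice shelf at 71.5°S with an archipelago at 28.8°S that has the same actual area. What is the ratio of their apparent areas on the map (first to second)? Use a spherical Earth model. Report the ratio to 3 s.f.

7.63

On Mercator, area is exaggerated by sec²φ = 1/cos²φ.
At 71.5°: sec²(71.5°) = 1/0.3173² = 9.932.
At 28.8°: sec²(28.8°) = 1/0.8763² = 1.302.
Ratio = 9.932/1.302 = cos²(28.8°)/cos²(71.5°) ≈ 7.63.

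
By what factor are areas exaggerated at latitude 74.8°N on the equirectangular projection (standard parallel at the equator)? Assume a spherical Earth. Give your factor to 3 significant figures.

For the equirectangular projection with φ₀ = 0 (plate carrée), h = 1 along meridians and k = sec φ along parallels.
Areal scale = h·k = 1 × sec φ; at 74.8°, h = 1.000, k = 3.814, so h·k = 3.814.

3.81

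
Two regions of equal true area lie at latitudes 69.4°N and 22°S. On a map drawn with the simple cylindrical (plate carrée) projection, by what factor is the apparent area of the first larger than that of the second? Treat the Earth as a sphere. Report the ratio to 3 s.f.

2.64

In the plate carrée (x = Rλ, y = Rφ), meridians are true-scale (h = 1) and parallels are stretched by k = sec φ.
Areal scale at 69.4°: h·k = 1.000 × 2.842 = 2.842.
Areal scale at 22°: h·k = 1.000 × 1.079 = 1.079.
Ratio = 2.842/1.079 ≈ 2.64.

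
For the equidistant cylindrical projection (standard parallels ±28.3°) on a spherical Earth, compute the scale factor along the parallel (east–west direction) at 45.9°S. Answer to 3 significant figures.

With standard parallel φ₀ = 28.3°, the equirectangular projection gives x = Rλ cos φ₀, y = Rφ, so h = 1 and k = cos 28.3° / cos φ.
k = cos 28.3° / cos 45.9° = 0.8805/0.6959 = 1.265.

1.27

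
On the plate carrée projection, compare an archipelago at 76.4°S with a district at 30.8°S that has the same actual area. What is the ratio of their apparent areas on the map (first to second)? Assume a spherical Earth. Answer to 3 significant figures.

For the equirectangular projection with φ₀ = 0 (plate carrée), h = 1 along meridians and k = sec φ along parallels.
Areal scale at 76.4°: h·k = 1.000 × 4.253 = 4.253.
Areal scale at 30.8°: h·k = 1.000 × 1.164 = 1.164.
Ratio = 4.253/1.164 ≈ 3.65.

3.65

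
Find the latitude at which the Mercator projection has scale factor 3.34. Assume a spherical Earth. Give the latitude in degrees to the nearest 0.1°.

72.6°

Mercator scale is k = sec φ = 1/cos φ.
1/cos φ = 3.34  ⇒  cos φ = 0.2994  ⇒  φ = arccos(0.2994) ≈ 72.6°.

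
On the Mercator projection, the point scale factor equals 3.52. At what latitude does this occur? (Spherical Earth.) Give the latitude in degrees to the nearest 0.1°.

Mercator scale is k = sec φ = 1/cos φ.
1/cos φ = 3.52  ⇒  cos φ = 0.2841  ⇒  φ = arccos(0.2841) ≈ 73.5°.

73.5°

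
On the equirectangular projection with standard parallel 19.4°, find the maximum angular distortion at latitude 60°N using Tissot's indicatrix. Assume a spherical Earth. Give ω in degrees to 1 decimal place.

In the equirectangular projection with standard parallel φ₀ = 19.4° (x = Rλ cos φ₀, y = Rφ), meridians are true-scale (h = 1) and the parallel scale is k = cos φ₀ / cos φ.
At 60°: h = 1.000, k = 1.886; principal scales a = 1.886, b = 1.000.
sin(ω/2) = (a − b)/(a + b) = 0.8864/2.886 = 0.3071, so ω = 2 arcsin(0.3071) ≈ 35.8°.

35.8°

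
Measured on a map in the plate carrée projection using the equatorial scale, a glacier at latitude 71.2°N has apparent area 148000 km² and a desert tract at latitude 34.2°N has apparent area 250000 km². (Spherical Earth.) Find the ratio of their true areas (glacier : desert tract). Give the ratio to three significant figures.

0.231

Plate carrée has h = 1 and k = sec φ, giving areal scale sec φ; true area = (apparent area) · cos φ.
True area of glacier: 148000 × cos(71.2°) = 148000 × 0.3223 = 47700 km².
True area of desert tract: 250000 × cos(34.2°) = 250000 × 0.8271 = 206800 km².
Ratio = 47700 / 206800 ≈ 0.231.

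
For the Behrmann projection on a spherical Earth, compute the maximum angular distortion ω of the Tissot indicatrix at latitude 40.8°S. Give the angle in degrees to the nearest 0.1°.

15.4°

The Behrmann projection is cylindrical equal-area with φ₀ = 30°. Cylindrical equal-area (φ₀ = 30°): h = cos φ / cos 30° along meridians, k = cos 30° / cos φ along parallels; h·k = 1.
At 40.8°: h = 0.8741, k = 1.144; principal scales a = 1.144, b = 0.8741.
sin(ω/2) = (a − b)/(a + b) = 0.2699/2.018 = 0.1338, so ω = 2 arcsin(0.1338) ≈ 15.4°.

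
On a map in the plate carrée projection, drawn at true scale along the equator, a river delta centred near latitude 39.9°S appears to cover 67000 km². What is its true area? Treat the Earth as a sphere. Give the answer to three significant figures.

51400 km²

For the equirectangular projection with φ₀ = 0 (plate carrée), h = 1 along meridians and k = sec φ along parallels.
Areal scale = h·k = 1 × sec φ; at 39.9°, h = 1.000, k = 1.304, so h·k = 1.304.
True area = apparent / (areal scale) = 67000 / 1.304 ≈ 51400 km².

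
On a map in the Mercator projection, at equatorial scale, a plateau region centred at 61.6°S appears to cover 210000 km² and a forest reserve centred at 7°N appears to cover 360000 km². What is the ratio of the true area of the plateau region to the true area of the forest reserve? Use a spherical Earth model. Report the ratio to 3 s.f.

On Mercator the areal scale is sec²φ, so true area = apparent × cos²φ.
True area of plateau region: 210000 × cos²(61.6°) = 210000 × 0.2262 = 47510 km².
True area of forest reserve: 360000 × cos²(7°) = 360000 × 0.9851 = 354700 km².
Ratio = 47510 / 354700 ≈ 0.134.

0.134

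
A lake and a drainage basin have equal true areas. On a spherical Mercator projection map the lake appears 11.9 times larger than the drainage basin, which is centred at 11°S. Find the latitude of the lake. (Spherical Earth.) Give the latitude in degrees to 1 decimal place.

73.5°

For equal true areas on Mercator, apparent areas scale as sec²φ, so the ratio is cos²φ₂ / cos²φ₁.
cos²φ₂ / cos²φ₁ = 11.9  ⇒  cos φ₁ = cos 11° / √11.9 = 0.9816/3.450 = 0.2846.
φ₁ = arccos(0.2846) ≈ 73.5°.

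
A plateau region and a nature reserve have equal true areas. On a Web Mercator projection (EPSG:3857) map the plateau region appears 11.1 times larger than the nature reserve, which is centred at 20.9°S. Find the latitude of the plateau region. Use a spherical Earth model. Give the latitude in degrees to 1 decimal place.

For equal true areas on Mercator, apparent areas scale as sec²φ, so the ratio is cos²φ₂ / cos²φ₁.
cos²φ₂ / cos²φ₁ = 11.1  ⇒  cos φ₁ = cos 20.9° / √11.1 = 0.9342/3.332 = 0.2804.
φ₁ = arccos(0.2804) ≈ 73.7°.

73.7°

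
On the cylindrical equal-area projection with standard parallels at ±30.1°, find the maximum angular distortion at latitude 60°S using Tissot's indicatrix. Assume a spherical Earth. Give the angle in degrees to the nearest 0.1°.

59.9°

A cylindrical equal-area projection with standard parallel φ₀ has meridian scale h = cos φ / cos φ₀ and parallel scale k = cos φ₀ / cos φ (so areas are preserved, h·k = 1).
At 60°: h = 0.5779, k = 1.730; principal scales a = 1.730, b = 0.5779.
sin(ω/2) = (a − b)/(a + b) = 1.152/2.308 = 0.4992, so ω = 2 arcsin(0.4992) ≈ 59.9°.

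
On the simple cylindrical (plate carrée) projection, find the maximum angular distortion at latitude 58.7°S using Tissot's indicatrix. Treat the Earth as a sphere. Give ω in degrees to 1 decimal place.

36.9°

For the equirectangular projection with φ₀ = 0 (plate carrée), h = 1 along meridians and k = sec φ along parallels.
At 58.7°: h = 1.000, k = 1.925; principal scales a = 1.925, b = 1.000.
sin(ω/2) = (a − b)/(a + b) = 0.9249/2.925 = 0.3162, so ω = 2 arcsin(0.3162) ≈ 36.9°.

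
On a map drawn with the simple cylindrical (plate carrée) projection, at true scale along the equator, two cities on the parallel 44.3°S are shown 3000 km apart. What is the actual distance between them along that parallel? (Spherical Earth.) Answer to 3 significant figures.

For the equirectangular projection with φ₀ = 0 (plate carrée), h = 1 along meridians and k = sec φ along parallels.
Along the parallel at 44.3°, map distances are exaggerated by k = sec 44.3° = 1.397.
True distance = 3000 / 1.397 = 3000 × cos 44.3° ≈ 2150 km.

2150 km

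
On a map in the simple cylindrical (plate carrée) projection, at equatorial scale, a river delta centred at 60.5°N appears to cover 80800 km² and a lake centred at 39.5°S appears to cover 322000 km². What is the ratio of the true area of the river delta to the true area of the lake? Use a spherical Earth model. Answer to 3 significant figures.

0.160

Plate carrée has h = 1 and k = sec φ, giving areal scale sec φ; true area = (apparent area) · cos φ.
True area of river delta: 80800 × cos(60.5°) = 80800 × 0.4924 = 39790 km².
True area of lake: 322000 × cos(39.5°) = 322000 × 0.7716 = 248500 km².
Ratio = 39790 / 248500 ≈ 0.160.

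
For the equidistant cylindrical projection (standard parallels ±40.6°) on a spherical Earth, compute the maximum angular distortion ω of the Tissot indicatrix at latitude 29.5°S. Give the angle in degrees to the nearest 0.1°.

7.8°

With standard parallel φ₀ = 40.6°, the equirectangular projection gives x = Rλ cos φ₀, y = Rφ, so h = 1 and k = cos 40.6° / cos φ.
At 29.5°: h = 1.000, k = 0.8724; principal scales a = 1.000, b = 0.8724.
sin(ω/2) = (a − b)/(a + b) = 0.1276/1.872 = 0.06817, so ω = 2 arcsin(0.06817) ≈ 7.8°.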